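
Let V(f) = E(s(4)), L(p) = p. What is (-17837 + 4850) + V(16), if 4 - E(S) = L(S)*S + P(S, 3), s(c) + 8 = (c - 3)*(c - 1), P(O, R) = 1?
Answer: -13009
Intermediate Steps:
s(c) = -8 + (-1 + c)*(-3 + c) (s(c) = -8 + (c - 3)*(c - 1) = -8 + (-3 + c)*(-1 + c) = -8 + (-1 + c)*(-3 + c))
E(S) = 3 - S² (E(S) = 4 - (S*S + 1) = 4 - (S² + 1) = 4 - (1 + S²) = 4 + (-1 - S²) = 3 - S²)
V(f) = -22 (V(f) = 3 - (-5 + 4² - 4*4)² = 3 - (-5 + 16 - 16)² = 3 - 1*(-5)² = 3 - 1*25 = 3 - 25 = -22)
(-17837 + 4850) + V(16) = (-17837 + 4850) - 22 = -12987 - 22 = -13009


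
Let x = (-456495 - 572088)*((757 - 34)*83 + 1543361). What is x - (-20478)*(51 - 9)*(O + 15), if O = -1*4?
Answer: -1649189663874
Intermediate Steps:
O = -4
x = -1649199124710 (x = -1028583*(723*83 + 1543361) = -1028583*(60009 + 1543361) = -1028583*1603370 = -1649199124710)
x - (-20478)*(51 - 9)*(O + 15) = -1649199124710 - (-20478)*(51 - 9)*(-4 + 15) = -1649199124710 - (-20478)*42*11 = -1649199124710 - (-20478)*462 = -1649199124710 - 1*(-9460836) = -1649199124710 + 9460836 = -1649189663874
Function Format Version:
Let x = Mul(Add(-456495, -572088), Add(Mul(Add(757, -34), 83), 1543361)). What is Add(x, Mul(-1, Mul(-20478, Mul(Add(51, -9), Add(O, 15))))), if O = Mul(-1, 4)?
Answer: -1649189663874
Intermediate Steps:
O = -4
x = -1649199124710 (x = Mul(-1028583, Add(Mul(723, 83), 1543361)) = Mul(-1028583, Add(60009, 1543361)) = Mul(-1028583, 1603370) = -1649199124710)
Add(x, Mul(-1, Mul(-20478, Mul(Add(51, -9), Add(O, 15))))) = Add(-1649199124710, Mul(-1, Mul(-20478, Mul(Add(51, -9), Add(-4, 15))))) = Add(-1649199124710, Mul(-1, Mul(-20478, Mul(42, 11)))) = Add(-1649199124710, Mul(-1, Mul(-20478, 462))) = Add(-1649199124710, Mul(-1, -9460836)) = Add(-1649199124710, 9460836) = -1649189663874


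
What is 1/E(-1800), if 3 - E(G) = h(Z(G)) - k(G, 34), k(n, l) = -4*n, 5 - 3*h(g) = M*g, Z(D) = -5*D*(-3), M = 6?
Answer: -3/140396 ≈ -2.1368e-5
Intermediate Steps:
Z(D) = 15*D
h(g) = 5/3 - 2*g
E(G) = 4/3 + 26*G (E(G) = 3 - ((5/3 - 30*G) - (-4)*G) = 3 - ((5/3 - 30*G) + 4*G) = 3 - (5/3 - 26*G) = 3 + (-5/3 + 26*G) = 4/3 + 26*G)
1/E(-1800) = 1/(4/3 + 26*(-1800)) = 1/(4/3 - 46800) = 1/(-140396/3) = -3/140396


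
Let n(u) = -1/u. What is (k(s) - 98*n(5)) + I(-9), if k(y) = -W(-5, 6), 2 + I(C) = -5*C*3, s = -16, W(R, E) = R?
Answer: 788/5 ≈ 157.60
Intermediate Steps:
I(C) = -2 - 15*C (I(C) = -2 - 5*C*3 = -2 - 15*C)
k(y) = 5 (k(y) = -1*(-5) = 5)
(k(s) - 98*n(5)) + I(-9) = (5 - (-98)/5) + (-2 - 15*(-9)) = (5 - (-98)/5) + (-2 + 135) = (5 - 98*(-1/5)) + 133 = (5 + 98/5) + 133 = 123/5 + 133 = 788/5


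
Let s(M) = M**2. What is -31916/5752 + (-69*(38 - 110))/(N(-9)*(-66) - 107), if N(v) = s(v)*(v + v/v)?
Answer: -333248135/61346518 ≈ -5.4322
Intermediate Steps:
N(v) = v**2*(1 + v) (N(v) = v**2*(v + v/v) = v**2*(v + 1) = v**2*(1 + v))
-31916/5752 + (-69*(38 - 110))/(N(-9)*(-66) - 107) = -31916/5752 + (-69*(38 - 110))/(((-9)**2*(1 - 9))*(-66) - 107) = -31916*1/5752 + (-69*(-72))/((81*(-8))*(-66) - 107) = -7979/1438 + 4968/(-648*(-66) - 107) = -7979/1438 + 4968/(42768 - 107) = -7979/1438 + 4968/42661 = -333248135/61346518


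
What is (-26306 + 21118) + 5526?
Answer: 338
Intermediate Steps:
(-26306 + 21118) + 5526 = -5188 + 5526 = 338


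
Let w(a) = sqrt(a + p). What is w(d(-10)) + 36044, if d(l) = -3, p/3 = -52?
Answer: 36044 + I*sqrt(159) ≈ 36044.0 + 12.61*I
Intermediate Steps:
p = -156 (p = 3*(-52) = -156)
w(a) = sqrt(-156 + a) (w(a) = sqrt(a - 156) = sqrt(-156 + a))
w(d(-10)) + 36044 = sqrt(-156 - 3) + 36044 = sqrt(-159) + 36044 = I*sqrt(159) + 36044 = 36044 + I*sqrt(159)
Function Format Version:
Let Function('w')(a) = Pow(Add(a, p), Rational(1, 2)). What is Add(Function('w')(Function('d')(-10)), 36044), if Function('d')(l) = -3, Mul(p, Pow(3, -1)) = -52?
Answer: Add(36044, Mul(I, Pow(159, Rational(1, 2)))) ≈ Add(36044., Mul(12.610, I))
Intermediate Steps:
p = -156 (p = Mul(3, -52) = -156)
Function('w')(a) = Pow(Add(-156, a), Rational(1, 2)) (Function('w')(a) = Pow(Add(a, -156), Rational(1, 2)) = Pow(Add(-156, a), Rational(1, 2)))
Add(Function('w')(Function('d')(-10)), 36044) = Add(Pow(Add(-156, -3), Rational(1, 2)), 36044) = Add(Pow(-159, Rational(1, 2)), 36044) = Add(Mul(I, Pow(159, Rational(1, 2))), 36044) = Add(36044, Mul(I, Pow(159, Rational(1, 2))))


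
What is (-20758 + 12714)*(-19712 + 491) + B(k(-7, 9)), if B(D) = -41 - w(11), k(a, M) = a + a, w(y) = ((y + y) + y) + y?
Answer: 154613639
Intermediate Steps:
w(y) = 4*y (w(y) = (2*y + y) + y = 3*y + y = 4*y)
k(a, M) = 2*a
B(D) = -85 (B(D) = -41 - 4*11 = -41 - 1*44 = -41 - 44 = -85)
(-20758 + 12714)*(-19712 + 491) + B(k(-7, 9)) = (-20758 + 12714)*(-19712 + 491) - 85 = -8044*(-19221) - 85 = 154613724 - 85 = 154613639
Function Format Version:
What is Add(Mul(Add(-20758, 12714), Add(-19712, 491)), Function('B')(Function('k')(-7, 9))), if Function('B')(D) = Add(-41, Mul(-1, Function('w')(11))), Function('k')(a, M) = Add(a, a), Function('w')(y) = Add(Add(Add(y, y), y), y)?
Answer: 154613639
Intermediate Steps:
Function('w')(y) = Mul(4, y) (Function('w')(y) = Add(Add(Mul(2, y), y), y) = Add(Mul(3, y), y) = Mul(4, y))
Function('k')(a, M) = Mul(2, a)
Function('B')(D) = -85 (Function('B')(D) = Add(-41, Mul(-1, Mul(4, 11))) = Add(-41, Mul(-1, 44)) = Add(-41, -44) = -85)
Add(Mul(Add(-20758, 12714), Add(-19712, 491)), Function('B')(Function('k')(-7, 9))) = Add(Mul(Add(-20758, 12714), Add(-19712, 491)), -85) = Add(Mul(-8044, -19221), -85) = Add(154613724, -85) = 154613639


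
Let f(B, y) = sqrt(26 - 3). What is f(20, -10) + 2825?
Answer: 2825 + sqrt(23) ≈ 2829.8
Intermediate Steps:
f(B, y) = sqrt(23)
f(20, -10) + 2825 = sqrt(23) + 2825 = 2825 + sqrt(23)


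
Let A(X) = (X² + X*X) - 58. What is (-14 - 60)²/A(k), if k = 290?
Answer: 2738/84071 ≈ 0.032568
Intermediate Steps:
A(X) = -58 + 2*X² (A(X) = (X² + X²) - 58 = 2*X² - 58 = -58 + 2*X²)
(-14 - 60)²/A(k) = (-14 - 60)²/(-58 + 2*290²) = (-74)²/(-58 + 2*84100) = 5476/(-58 + 168200) = 5476/168142 = 5476*(1/168142) = 2738/84071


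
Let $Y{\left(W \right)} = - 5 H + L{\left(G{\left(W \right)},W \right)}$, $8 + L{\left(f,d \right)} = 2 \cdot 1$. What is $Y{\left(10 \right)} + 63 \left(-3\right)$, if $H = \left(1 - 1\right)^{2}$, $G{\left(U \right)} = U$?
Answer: $-195$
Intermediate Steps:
$L{\left(f,d \right)} = -6$ ($L{\left(f,d \right)} = -8 + 2 \cdot 1 = -8 + 2 = -6$)
$H = 0$ ($H = 0^{2} = 0$)
$Y{\left(W \right)} = -6$ ($Y{\left(W \right)} = \left(-5\right) 0 - 6 = 0 - 6 = -6$)
$Y{\left(10 \right)} + 63 \left(-3\right) = -6 + 63 \left(-3\right) = -6 - 189 = -195$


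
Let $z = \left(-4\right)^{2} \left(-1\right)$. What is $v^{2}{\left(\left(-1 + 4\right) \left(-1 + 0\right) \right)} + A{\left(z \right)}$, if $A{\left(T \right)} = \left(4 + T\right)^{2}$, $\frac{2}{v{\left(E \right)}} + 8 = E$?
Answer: $\frac{17428}{121} \approx 144.03$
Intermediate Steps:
$v{\left(E \right)} = \frac{2}{-8 + E}$
$z = -16$ ($z = 16 \left(-1\right) = -16$)
$v^{2}{\left(\left(-1 + 4\right) \left(-1 + 0\right) \right)} + A{\left(z \right)} = \left(\frac{2}{-8 + \left(-1 + 4\right) \left(-1 + 0\right)}\right)^{2} + \left(4 - 16\right)^{2} = \left(\frac{2}{-8 + 3 \left(-1\right)}\right)^{2} + \left(-12\right)^{2} = \left(\frac{2}{-8 - 3}\right)^{2} + 144 = \left(\frac{2}{-11}\right)^{2} + 144 = \left(2 \left(- \frac{1}{11}\right)\right)^{2} + 144 = \left(- \frac{2}{11}\right)^{2} + 144 = \frac{4}{121} + 144 = \frac{17428}{121}$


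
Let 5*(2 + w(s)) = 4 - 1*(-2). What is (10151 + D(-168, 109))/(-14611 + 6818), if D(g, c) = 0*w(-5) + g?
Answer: -9983/7793 ≈ -1.2810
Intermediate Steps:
w(s) = -4/5 (w(s) = -2 + (4 - 1*(-2))/5 = -2 + (4 + 2)/5 = -2 + (1/5)*6 = -2 + 6/5 = -4/5)
D(g, c) = g (D(g, c) = 0*(-4/5) + g = 0 + g = g)
(10151 + D(-168, 109))/(-14611 + 6818) = (10151 - 168)/(-14611 + 6818) = 9983/(-7793) = 9983*(-1/7793) = -9983/7793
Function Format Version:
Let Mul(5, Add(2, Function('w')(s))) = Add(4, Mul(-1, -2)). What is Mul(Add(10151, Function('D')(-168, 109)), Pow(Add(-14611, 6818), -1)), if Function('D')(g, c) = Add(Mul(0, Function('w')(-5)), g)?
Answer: Rational(-9983, 7793) ≈ -1.2810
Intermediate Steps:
Function('w')(s) = Rational(-4, 5) (Function('w')(s) = Add(-2, Mul(Rational(1, 5), Add(4, Mul(-1, -2)))) = Add(-2, Mul(Rational(1, 5), Add(4, 2))) = Add(-2, Mul(Rational(1, 5), 6)) = Add(-2, Rational(6, 5)) = Rational(-4, 5))
Function('D')(g, c) = g (Function('D')(g, c) = Add(Mul(0, Rational(-4, 5)), g) = Add(0, g) = g)
Mul(Add(10151, Function('D')(-168, 109)), Pow(Add(-14611, 6818), -1)) = Mul(Add(10151, -168), Pow(Add(-14611, 6818), -1)) = Mul(9983, Pow(-7793, -1)) = Mul(9983, Rational(-1, 7793)) = Rational(-9983, 7793)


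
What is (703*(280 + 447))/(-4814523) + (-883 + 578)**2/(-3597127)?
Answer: -2286294266362/17318450675421 ≈ -0.13201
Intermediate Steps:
(703*(280 + 447))/(-4814523) + (-883 + 578)**2/(-3597127) = (703*727)*(-1/4814523) + (-305)**2*(-1/3597127) = 511081*(-1/4814523) + 93025*(-1/3597127) = -511081/4814523 - 93025/3597127 = -2286294266362/17318450675421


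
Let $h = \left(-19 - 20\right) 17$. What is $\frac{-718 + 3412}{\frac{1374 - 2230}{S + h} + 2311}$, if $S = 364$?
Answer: $\frac{268502}{230615} \approx 1.1643$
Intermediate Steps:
$h = -663$ ($h = \left(-39\right) 17 = -663$)
$\frac{-718 + 3412}{\frac{1374 - 2230}{S + h} + 2311} = \frac{-718 + 3412}{\frac{1374 - 2230}{364 - 663} + 2311} = \frac{2694}{- \frac{856}{-299} + 2311} = \frac{2694}{\left(-856\right) \left(- \frac{1}{299}\right) + 2311} = \frac{2694}{\frac{856}{299} + 2311} = \frac{2694}{\frac{691845}{299}} = 2694 \cdot \frac{299}{691845} = \frac{268502}{230615}$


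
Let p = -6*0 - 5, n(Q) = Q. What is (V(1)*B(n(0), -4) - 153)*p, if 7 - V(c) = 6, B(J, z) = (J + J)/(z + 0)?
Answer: 765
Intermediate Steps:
B(J, z) = 2*J/z (B(J, z) = (2*J)/z = 2*J/z)
V(c) = 1 (V(c) = 7 - 1*6 = 7 - 6 = 1)
p = -5 (p = 0 - 5 = -5)
(V(1)*B(n(0), -4) - 153)*p = (1*(2*0/(-4)) - 153)*(-5) = (1*(2*0*(-¼)) - 153)*(-5) = (1*0 - 153)*(-5) = (0 - 153)*(-5) = -153*(-5) = 765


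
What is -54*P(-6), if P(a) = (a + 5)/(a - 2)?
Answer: -27/4 ≈ -6.7500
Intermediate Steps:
P(a) = (5 + a)/(-2 + a)
-54*P(-6) = -54*(5 - 6)/(-2 - 6) = -54*(-1)/(-8) = -(-27)*(-1)/4 = -54*⅛ = -27/4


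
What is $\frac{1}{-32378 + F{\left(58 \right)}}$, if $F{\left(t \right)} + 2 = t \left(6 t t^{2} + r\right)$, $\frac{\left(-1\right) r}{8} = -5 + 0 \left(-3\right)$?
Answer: $\frac{1}{67868916} \approx 1.4734 \cdot 10^{-8}$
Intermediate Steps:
$r = 40$ ($r = - 8 \left(-5 + 0 \left(-3\right)\right) = - 8 \left(-5 + 0\right) = \left(-8\right) \left(-5\right) = 40$)
$F{\left(t \right)} = -2 + t \left(40 + 6 t^{3}\right)$ ($F{\left(t \right)} = -2 + t \left(6 t t^{2} + 40\right) = -2 + t \left(6 t^{3} + 40\right) = -2 + t \left(40 + 6 t^{3}\right)$)
$\frac{1}{-32378 + F{\left(58 \right)}} = \frac{1}{-32378 + \left(-2 + 6 \cdot 58^{4} + 40 \cdot 58\right)} = \frac{1}{-32378 + \left(-2 + 6 \cdot 11316496 + 2320\right)} = \frac{1}{-32378 + \left(-2 + 67898976 + 2320\right)} = \frac{1}{-32378 + 67901294} = \frac{1}{67868916}$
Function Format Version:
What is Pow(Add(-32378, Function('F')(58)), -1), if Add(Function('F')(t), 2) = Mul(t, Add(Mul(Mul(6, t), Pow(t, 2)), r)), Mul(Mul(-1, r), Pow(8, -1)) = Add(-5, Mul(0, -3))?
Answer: Rational(1, 67868916) ≈ 1.4734e-8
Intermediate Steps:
r = 40 (r = Mul(-8, Add(-5, Mul(0, -3))) = Mul(-8, Add(-5, 0)) = Mul(-8, -5) = 40)
Function('F')(t) = Add(-2, Mul(t, Add(40, Mul(6, Pow(t, 3))))) (Function('F')(t) = Add(-2, Mul(t, Add(Mul(Mul(6, t), Pow(t, 2)), 40))) = Add(-2, Mul(t, Add(Mul(6, Pow(t, 3)), 40))) = Add(-2, Mul(t, Add(40, Mul(6, Pow(t, 3))))))
Pow(Add(-32378, Function('F')(58)), -1) = Pow(Add(-32378, Add(-2, Mul(6, Pow(58, 4)), Mul(40, 58))), -1) = Pow(Add(-32378, Add(-2, Mul(6, 11316496), 2320)), -1) = Pow(Add(-32378, Add(-2, 67898976, 2320)), -1) = Pow(Add(-32378, 67901294), -1) = Pow(67868916, -1) = Rational(1, 67868916)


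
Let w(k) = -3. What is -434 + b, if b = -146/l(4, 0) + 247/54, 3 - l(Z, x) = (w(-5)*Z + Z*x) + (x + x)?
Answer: -118573/270 ≈ -439.16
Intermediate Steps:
l(Z, x) = 3 - 2*x + 3*Z - Z*x (l(Z, x) = 3 - ((-3*Z + Z*x) + (x + x)) = 3 - ((-3*Z + Z*x) + 2*x) = 3 - (-3*Z + 2*x + Z*x) = 3 + (-2*x + 3*Z - Z*x) = 3 - 2*x + 3*Z - Z*x)
b = -1393/270 (b = -146/(3 - 2*0 + 3*4 - 1*4*0) + 247/54 = -146/(3 + 0 + 12 + 0) + 247*(1/54) = -146/15 + 247/54 = -1393/270 ≈ -5.1593)
-434 + b = -434 - 1393/270 = -118573/270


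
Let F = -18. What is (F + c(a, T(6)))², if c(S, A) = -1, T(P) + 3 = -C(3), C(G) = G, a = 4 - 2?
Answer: 361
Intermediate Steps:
a = 2
T(P) = -6 (T(P) = -3 - 1*3 = -3 - 3 = -6)
(F + c(a, T(6)))² = (-18 - 1)² = (-19)² = 361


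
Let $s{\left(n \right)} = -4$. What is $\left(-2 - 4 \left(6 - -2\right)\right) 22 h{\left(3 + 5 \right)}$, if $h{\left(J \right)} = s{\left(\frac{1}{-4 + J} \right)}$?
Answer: $2992$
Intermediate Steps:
$h{\left(J \right)} = -4$
$\left(-2 - 4 \left(6 - -2\right)\right) 22 h{\left(3 + 5 \right)} = \left(-2 - 4 \left(6 - -2\right)\right) 22 \left(-4\right) = \left(-2 - 4 \left(6 + 2\right)\right) 22 \left(-4\right) = \left(-2 - 32\right) 22 \left(-4\right) = \left(-34\right) 22 \left(-4\right) = \left(-748\right) \left(-4\right) = 2992$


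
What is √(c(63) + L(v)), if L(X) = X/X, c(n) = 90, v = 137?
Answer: √91 ≈ 9.5394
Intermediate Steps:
L(X) = 1
√(c(63) + L(v)) = √(90 + 1) = √91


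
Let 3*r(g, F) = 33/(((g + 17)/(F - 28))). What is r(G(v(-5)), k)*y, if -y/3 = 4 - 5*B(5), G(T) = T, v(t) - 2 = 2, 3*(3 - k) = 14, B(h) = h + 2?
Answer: -30349/21 ≈ -1445.2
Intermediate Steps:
B(h) = 2 + h
k = -5/3 (k = 3 - ⅓*14 = 3 - 14/3 = -5/3 ≈ -1.6667)
v(t) = 4 (v(t) = 2 + 2 = 4)
y = 93 (y = -3*(4 - 5*(2 + 5)) = -3*(4 - 5*7) = -3*(4 - 35) = -3*(-31) = 93)
r(g, F) = 11*(-28 + F)/(17 + g) (r(g, F) = (33/(((g + 17)/(F - 28))))/3 = (33/(((17 + g)/(-28 + F))))/3 = (33*((-28 + F)/(17 + g)))/3 = (33*(-28 + F)/(17 + g))/3 = 11*(-28 + F)/(17 + g))
r(G(v(-5)), k)*y = (11*(-28 - 5/3)/(17 + 4))*93 = (11*(-89/3)/21)*93 = (11*(1/21)*(-89/3))*93 = -979/63*93 = -30349/21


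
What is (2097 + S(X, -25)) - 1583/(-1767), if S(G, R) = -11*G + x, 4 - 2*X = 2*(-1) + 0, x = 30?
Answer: 3701681/1767 ≈ 2094.9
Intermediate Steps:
X = 3 (X = 2 - (2*(-1) + 0)/2 = 2 - (-2 + 0)/2 = 2 - ½*(-2) = 2 + 1 = 3)
S(G, R) = 30 - 11*G (S(G, R) = -11*G + 30 = 30 - 11*G)
(2097 + S(X, -25)) - 1583/(-1767) = (2097 + (30 - 11*3)) - 1583/(-1767) = (2097 + (30 - 33)) - 1583*(-1/1767) = (2097 - 3) + 1583/1767 = 2094 + 1583/1767 = 3701681/1767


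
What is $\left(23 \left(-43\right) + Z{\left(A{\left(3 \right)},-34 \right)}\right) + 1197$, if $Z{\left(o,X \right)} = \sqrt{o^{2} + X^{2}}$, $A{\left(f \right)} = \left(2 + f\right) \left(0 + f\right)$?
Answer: $208 + \sqrt{1381} \approx 245.16$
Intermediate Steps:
$A{\left(f \right)} = f \left(2 + f\right)$ ($A{\left(f \right)} = \left(2 + f\right) f = f \left(2 + f\right)$)
$Z{\left(o,X \right)} = \sqrt{X^{2} + o^{2}}$
$\left(23 \left(-43\right) + Z{\left(A{\left(3 \right)},-34 \right)}\right) + 1197 = \left(23 \left(-43\right) + \sqrt{\left(-34\right)^{2} + \left(3 \left(2 + 3\right)\right)^{2}}\right) + 1197 = \left(-989 + \sqrt{1156 + \left(3 \cdot 5\right)^{2}}\right) + 1197 = \left(-989 + \sqrt{1156 + 15^{2}}\right) + 1197 = \left(-989 + \sqrt{1156 + 225}\right) + 1197 = \left(-989 + \sqrt{1381}\right) + 1197 = 208 + \sqrt{1381}$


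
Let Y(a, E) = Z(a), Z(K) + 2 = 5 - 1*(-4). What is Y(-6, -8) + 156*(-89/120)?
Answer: -1087/10 ≈ -108.70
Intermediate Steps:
Z(K) = 7 (Z(K) = -2 + (5 - 1*(-4)) = -2 + (5 + 4) = -2 + 9 = 7)
Y(a, E) = 7
Y(-6, -8) + 156*(-89/120) = 7 + 156*(-89/120) = 7 - 1157/10 = -1087/10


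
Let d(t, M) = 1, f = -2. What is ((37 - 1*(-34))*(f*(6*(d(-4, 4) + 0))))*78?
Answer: -66456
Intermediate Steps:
((37 - 1*(-34))*(f*(6*(d(-4, 4) + 0))))*78 = ((37 - 1*(-34))*(-12*(1 + 0)))*78 = ((37 + 34)*(-12))*78 = (71*(-2*6))*78 = (71*(-12))*78 = -852*78 = -66456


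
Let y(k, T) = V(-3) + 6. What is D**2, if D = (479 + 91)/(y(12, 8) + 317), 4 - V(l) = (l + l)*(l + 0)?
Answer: 36100/10609 ≈ 3.4028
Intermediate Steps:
V(l) = 4 - 2*l**2 (V(l) = 4 - (l + l)*(l + 0) = 4 - 2*l*l = 4 - 2*l**2)
y(k, T) = -8 (y(k, T) = (4 - 2*(-3)**2) + 6 = (4 - 2*9) + 6 = (4 - 18) + 6 = -14 + 6 = -8)
D = 190/103 (D = (479 + 91)/(-8 + 317) = 570/309 = 570*(1/309) = 190/103 ≈ 1.8447)
D**2 = (190/103)**2 = 36100/10609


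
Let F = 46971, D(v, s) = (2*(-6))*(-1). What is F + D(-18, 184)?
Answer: 46983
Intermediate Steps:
D(v, s) = 12 (D(v, s) = -12*(-1) = 12)
F + D(-18, 184) = 46971 + 12 = 46983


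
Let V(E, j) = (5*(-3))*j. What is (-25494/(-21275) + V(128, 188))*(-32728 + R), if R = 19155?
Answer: 813972891438/21275 ≈ 3.8260e+7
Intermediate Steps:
V(E, j) = -15*j
(-25494/(-21275) + V(128, 188))*(-32728 + R) = (-25494/(-21275) - 15*188)*(-32728 + 19155) = (-25494*(-1/21275) - 2820)*(-13573) = (25494/21275 - 2820)*(-13573) = -59970006/21275*(-13573) = 813972891438/21275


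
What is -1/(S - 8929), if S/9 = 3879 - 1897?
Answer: -1/8909 ≈ -0.00011225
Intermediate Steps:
S = 17838 (S = 9*(3879 - 1897) = 9*1982 = 17838)
-1/(S - 8929) = -1/(17838 - 8929) = -1/8909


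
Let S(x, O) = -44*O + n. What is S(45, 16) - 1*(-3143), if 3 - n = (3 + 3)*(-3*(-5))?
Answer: 2352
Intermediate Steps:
n = -87 (n = 3 - (3 + 3)*(-3*(-5)) = 3 - 6*15 = 3 - 1*90 = 3 - 90 = -87)
S(x, O) = -87 - 44*O (S(x, O) = -44*O - 87 = -87 - 44*O)
S(45, 16) - 1*(-3143) = (-87 - 44*16) - 1*(-3143) = (-87 - 704) + 3143 = -791 + 3143 = 2352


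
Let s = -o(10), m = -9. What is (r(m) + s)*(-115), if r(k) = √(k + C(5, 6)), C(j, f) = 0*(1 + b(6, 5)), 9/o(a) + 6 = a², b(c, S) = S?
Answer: 1035/94 - 345*I ≈ 11.011 - 345.0*I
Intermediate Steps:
o(a) = 9/(-6 + a²)
C(j, f) = 0 (C(j, f) = 0*(1 + 5) = 0*6 = 0)
r(k) = √k (r(k) = √(k + 0) = √k)
s = -9/94 (s = -9/(-6 + 10²) = -9/(-6 + 100) = -9/94 ≈ -0.095745)
(r(m) + s)*(-115) = (√(-9) - 9/94)*(-115) = (3*I - 9/94)*(-115) = (-9/94 + 3*I)*(-115) = 1035/94 - 345*I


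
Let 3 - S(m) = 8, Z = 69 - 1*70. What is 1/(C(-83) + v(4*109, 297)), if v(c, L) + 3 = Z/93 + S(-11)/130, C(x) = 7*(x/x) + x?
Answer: -2418/191141 ≈ -0.012650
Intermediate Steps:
Z = -1 (Z = 69 - 70 = -1)
S(m) = -5 (S(m) = 3 - 1*8 = 3 - 8 = -5)
C(x) = 7 + x (C(x) = 7*1 + x = 7 + x)
v(c, L) = -7373/2418 (v(c, L) = -3 + (-1/93 - 5/130) = -3 + (-1*1/93 - 5*1/130) = -3 + (-1/93 - 1/26) = -3 - 119/2418 = -7373/2418)
1/(C(-83) + v(4*109, 297)) = 1/((7 - 83) - 7373/2418) = 1/(-76 - 7373/2418) = 1/(-191141/2418) = -2418/191141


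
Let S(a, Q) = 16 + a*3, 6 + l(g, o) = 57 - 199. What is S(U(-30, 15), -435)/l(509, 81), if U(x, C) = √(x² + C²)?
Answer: -4/37 - 45*√5/148 ≈ -0.78799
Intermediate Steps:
l(g, o) = -148 (l(g, o) = -6 + (57 - 199) = -6 - 142 = -148)
U(x, C) = √(C² + x²)
S(a, Q) = 16 + 3*a
S(U(-30, 15), -435)/l(509, 81) = (16 + 3*√(15² + (-30)²))/(-148) = (16 + 3*√(225 + 900))*(-1/148) = (16 + 3*√1125)*(-1/148) = (16 + 3*(15*√5))*(-1/148) = (16 + 45*√5)*(-1/148) = -4/37 - 45*√5/148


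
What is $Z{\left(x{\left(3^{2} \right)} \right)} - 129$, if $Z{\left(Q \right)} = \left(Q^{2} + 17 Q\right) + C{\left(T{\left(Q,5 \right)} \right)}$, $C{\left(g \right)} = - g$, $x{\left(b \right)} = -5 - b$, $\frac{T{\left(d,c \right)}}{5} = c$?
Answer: $-196$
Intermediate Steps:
$T{\left(d,c \right)} = 5 c$
$Z{\left(Q \right)} = -25 + Q^{2} + 17 Q$ ($Z{\left(Q \right)} = \left(Q^{2} + 17 Q\right) - 5 \cdot 5 = \left(Q^{2} + 17 Q\right) - 25 = -25 + Q^{2} + 17 Q$)
$Z{\left(x{\left(3^{2} \right)} \right)} - 129 = \left(-25 + \left(-5 - 3^{2}\right)^{2} + 17 \left(-5 - 3^{2}\right)\right) - 129 = \left(-25 + \left(-5 - 9\right)^{2} + 17 \left(-5 - 9\right)\right) - 129 = \left(-25 + \left(-14\right)^{2} + 17 \left(-14\right)\right) - 129 = \left(-25 + 196 - 238\right) - 129 = -67 - 129 = -196$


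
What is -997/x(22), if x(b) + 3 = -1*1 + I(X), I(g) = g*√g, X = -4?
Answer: 997/20 - 997*I/10 ≈ 49.85 - 99.7*I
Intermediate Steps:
I(g) = g^(3/2)
x(b) = -4 - 8*I (x(b) = -3 + (-1*1 + (-4)^(3/2)) = -3 + (-1 - 8*I) = -4 - 8*I)
-997/x(22) = -997*(-4 + 8*I)/80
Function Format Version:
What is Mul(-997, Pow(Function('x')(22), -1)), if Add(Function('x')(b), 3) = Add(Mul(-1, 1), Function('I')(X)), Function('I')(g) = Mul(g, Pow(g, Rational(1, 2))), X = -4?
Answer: Add(Rational(997, 20), Mul(Rational(-997, 10), I)) ≈ Add(49.850, Mul(-99.700, I))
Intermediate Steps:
Function('I')(g) = Pow(g, Rational(3, 2))
Function('x')(b) = Add(-4, Mul(-8, I)) (Function('x')(b) = Add(-3, Add(Mul(-1, 1), Pow(-4, Rational(3, 2)))) = Add(-3, Add(-1, Mul(-8, I))) = Add(-4, Mul(-8, I)))
Mul(-997, Pow(Function('x')(22), -1)) = Mul(-997, Pow(Add(-4, Mul(-8, I)), -1)) = Mul(-997, Mul(Rational(1, 80), Add(-4, Mul(8, I)))) = Mul(Rational(-997, 80), Add(-4, Mul(8, I)))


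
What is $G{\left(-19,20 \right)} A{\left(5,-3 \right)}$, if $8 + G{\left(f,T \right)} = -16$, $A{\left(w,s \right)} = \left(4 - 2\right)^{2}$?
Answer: $-96$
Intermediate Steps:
$A{\left(w,s \right)} = 4$ ($A{\left(w,s \right)} = 2^{2} = 4$)
$G{\left(f,T \right)} = -24$ ($G{\left(f,T \right)} = -8 - 16 = -24$)
$G{\left(-19,20 \right)} A{\left(5,-3 \right)} = \left(-24\right) 4 = -96$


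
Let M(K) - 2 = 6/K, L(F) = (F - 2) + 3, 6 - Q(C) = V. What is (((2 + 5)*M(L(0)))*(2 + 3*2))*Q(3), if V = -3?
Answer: 4032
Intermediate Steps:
Q(C) = 9 (Q(C) = 6 - 1*(-3) = 6 + 3 = 9)
L(F) = 1 + F (L(F) = (-2 + F) + 3 = 1 + F)
M(K) = 2 + 6/K
(((2 + 5)*M(L(0)))*(2 + 3*2))*Q(3) = (((2 + 5)*(2 + 6/(1 + 0)))*(2 + 3*2))*9 = ((7*(2 + 6/1))*(2 + 6))*9 = ((7*(2 + 6*1))*8)*9 = ((7*(2 + 6))*8)*9 = ((7*8)*8)*9 = (56*8)*9 = 448*9 = 4032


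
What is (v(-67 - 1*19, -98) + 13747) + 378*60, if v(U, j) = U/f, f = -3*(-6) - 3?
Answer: 546319/15 ≈ 36421.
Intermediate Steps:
f = 15 (f = 18 - 3 = 15)
v(U, j) = U/15
(v(-67 - 1*19, -98) + 13747) + 378*60 = ((-67 - 1*19)/15 + 13747) + 378*60 = ((-67 - 19)/15 + 13747) + 22680 = ((1/15)*(-86) + 13747) + 22680 = (-86/15 + 13747) + 22680 = 206119/15 + 22680 = 546319/15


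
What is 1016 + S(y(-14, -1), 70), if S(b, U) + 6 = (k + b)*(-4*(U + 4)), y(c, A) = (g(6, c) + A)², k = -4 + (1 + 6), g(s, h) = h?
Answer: -66478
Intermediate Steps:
k = 3 (k = -4 + 7 = 3)
y(c, A) = (A + c)² (y(c, A) = (c + A)² = (A + c)²)
S(b, U) = -6 + (-16 - 4*U)*(3 + b) (S(b, U) = -6 + (3 + b)*(-4*(U + 4)) = -6 + (3 + b)*(-4*(4 + U)) = -6 + (3 + b)*(-16 - 4*U) = -6 + (-16 - 4*U)*(3 + b))
1016 + S(y(-14, -1), 70) = 1016 + (-54 - 16*(-1 - 14)² - 12*70 - 4*70*(-1 - 14)²) = 1016 + (-54 - 16*(-15)² - 840 - 4*70*(-15)²) = 1016 + (-54 - 16*225 - 840 - 4*70*225) = 1016 + (-54 - 3600 - 840 - 63000) = 1016 - 67494 = -66478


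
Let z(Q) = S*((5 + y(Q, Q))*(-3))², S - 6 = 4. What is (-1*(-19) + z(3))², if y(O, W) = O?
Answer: 33396841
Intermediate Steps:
S = 10 (S = 6 + 4 = 10)
z(Q) = 10*(-15 - 3*Q)² (z(Q) = 10*((5 + Q)*(-3))² = 10*(-15 - 3*Q)²)
(-1*(-19) + z(3))² = (-1*(-19) + 90*(5 + 3)²)² = (19 + 90*8²)² = (19 + 90*64)² = (19 + 5760)² = 5779² = 33396841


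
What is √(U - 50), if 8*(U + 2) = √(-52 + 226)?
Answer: √(-832 + 2*√174)/4 ≈ 7.0959*I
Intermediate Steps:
U = -2 + √174/8 (U = -2 + √(-52 + 226)/8 = -2 + √174/8 ≈ -0.35114)
√(U - 50) = √((-2 + √174/8) - 50) = √(-52 + √174/8)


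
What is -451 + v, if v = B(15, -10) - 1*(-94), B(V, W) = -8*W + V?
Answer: -262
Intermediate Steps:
B(V, W) = V - 8*W
v = 189 (v = (15 - 8*(-10)) - 1*(-94) = (15 + 80) + 94 = 95 + 94 = 189)
-451 + v = -451 + 189 = -262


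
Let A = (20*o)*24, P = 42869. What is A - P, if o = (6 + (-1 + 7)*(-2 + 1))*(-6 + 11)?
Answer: -42869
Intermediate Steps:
o = 0 (o = (6 + 6*(-1))*5 = (6 - 6)*5 = 0*5 = 0)
A = 0 (A = (20*0)*24 = 0*24 = 0)
A - P = 0 - 1*42869 = 0 - 42869 = -42869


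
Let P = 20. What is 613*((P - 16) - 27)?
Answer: -14099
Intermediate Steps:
613*((P - 16) - 27) = 613*((20 - 16) - 27) = 613*(4 - 27) = 613*(-23) = -14099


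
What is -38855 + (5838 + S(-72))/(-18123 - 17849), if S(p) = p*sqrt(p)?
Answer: -698848949/17986 + 108*I*sqrt(2)/8993 ≈ -38855.0 + 0.016984*I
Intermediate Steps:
S(p) = p**(3/2)
-38855 + (5838 + S(-72))/(-18123 - 17849) = -38855 + (5838 + (-72)**(3/2))/(-18123 - 17849) = -38855 + (5838 - 432*I*sqrt(2))/(-35972) = -38855 + (5838 - 432*I*sqrt(2))*(-1/35972) = -38855 + (-2919/17986 + 108*I*sqrt(2)/8993) = -698848949/17986 + 108*I*sqrt(2)/8993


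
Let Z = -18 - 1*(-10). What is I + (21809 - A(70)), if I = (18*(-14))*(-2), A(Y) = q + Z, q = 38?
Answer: 22283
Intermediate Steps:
Z = -8 (Z = -18 + 10 = -8)
A(Y) = 30 (A(Y) = 38 - 8 = 30)
I = 504 (I = -252*(-2) = 504)
I + (21809 - A(70)) = 504 + (21809 - 1*30) = 504 + (21809 - 30) = 504 + 21779 = 22283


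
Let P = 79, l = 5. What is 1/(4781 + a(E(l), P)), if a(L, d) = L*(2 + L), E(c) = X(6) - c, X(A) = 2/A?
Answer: 9/43141 ≈ 0.00020862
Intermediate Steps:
E(c) = ⅓ - c (E(c) = 2/6 - c = 2*(⅙) - c = ⅓ - c)
1/(4781 + a(E(l), P)) = 1/(4781 + (⅓ - 1*5)*(2 + (⅓ - 1*5))) = 1/(4781 + (⅓ - 5)*(2 + (⅓ - 5))) = 1/(4781 - 14*(2 - 14/3)/3) = 1/(4781 - 14/3*(-8/3)) = 1/(4781 + 112/9) = 1/(43141/9) = 9/43141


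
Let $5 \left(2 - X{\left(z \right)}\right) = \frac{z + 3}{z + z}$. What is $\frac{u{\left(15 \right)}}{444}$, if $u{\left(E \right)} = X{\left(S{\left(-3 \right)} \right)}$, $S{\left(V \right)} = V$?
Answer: $\frac{1}{222} \approx 0.0045045$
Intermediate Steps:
$X{\left(z \right)} = 2 - \frac{3 + z}{10 z}$ ($X{\left(z \right)} = 2 - \frac{\left(z + 3\right) \frac{1}{z + z}}{5} = 2 - \frac{\left(3 + z\right) \frac{1}{2 z}}{5} = 2 - \frac{\frac{1}{2} \frac{1}{z} \left(3 + z\right)}{5} = 2 - \frac{3 + z}{10 z}$)
$u{\left(E \right)} = 2$ ($u{\left(E \right)} = \frac{-3 + 19 \left(-3\right)}{10 \left(-3\right)} = \frac{1}{10} \left(- \frac{1}{3}\right) \left(-3 - 57\right) = \frac{1}{10} \left(- \frac{1}{3}\right) \left(-60\right) = 2$)
$\frac{u{\left(15 \right)}}{444} = \frac{2}{444} = 2 \cdot \frac{1}{444} = \frac{1}{222}$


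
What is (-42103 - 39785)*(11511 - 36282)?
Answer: 2028447648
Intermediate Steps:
(-42103 - 39785)*(11511 - 36282) = -81888*(-24771) = 2028447648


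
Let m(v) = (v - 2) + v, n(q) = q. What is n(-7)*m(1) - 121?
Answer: -121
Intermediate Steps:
m(v) = -2 + 2*v (m(v) = (-2 + v) + v = -2 + 2*v)
n(-7)*m(1) - 121 = -7*(-2 + 2*1) - 121 = -7*(-2 + 2) - 121 = -7*0 - 121 = 0 - 121 = -121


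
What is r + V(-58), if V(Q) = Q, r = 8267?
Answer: 8209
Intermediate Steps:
r + V(-58) = 8267 - 58 = 8209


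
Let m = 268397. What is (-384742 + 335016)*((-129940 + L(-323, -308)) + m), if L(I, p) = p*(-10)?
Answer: -7038068862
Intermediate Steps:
L(I, p) = -10*p
(-384742 + 335016)*((-129940 + L(-323, -308)) + m) = (-384742 + 335016)*((-129940 - 10*(-308)) + 268397) = -49726*((-129940 + 3080) + 268397) = -49726*(-126860 + 268397) = -49726*141537 = -7038068862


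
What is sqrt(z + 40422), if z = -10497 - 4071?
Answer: sqrt(25854) ≈ 160.79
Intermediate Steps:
z = -14568
sqrt(z + 40422) = sqrt(-14568 + 40422) = sqrt(25854)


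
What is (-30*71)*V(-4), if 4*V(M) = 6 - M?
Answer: -5325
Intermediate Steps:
V(M) = 3/2 - M/4 (V(M) = (6 - M)/4 = 3/2 - M/4)
(-30*71)*V(-4) = (-30*71)*(3/2 - ¼*(-4)) = -2130*(3/2 + 1) = -2130*5/2 = -5325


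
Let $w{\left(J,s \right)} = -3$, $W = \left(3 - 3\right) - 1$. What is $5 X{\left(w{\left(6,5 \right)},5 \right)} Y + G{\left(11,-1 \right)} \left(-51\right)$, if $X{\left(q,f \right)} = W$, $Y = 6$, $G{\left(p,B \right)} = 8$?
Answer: $-438$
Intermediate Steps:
$W = -1$ ($W = 0 - 1 = -1$)
$X{\left(q,f \right)} = -1$
$5 X{\left(w{\left(6,5 \right)},5 \right)} Y + G{\left(11,-1 \right)} \left(-51\right) = 5 \left(-1\right) 6 + 8 \left(-51\right) = \left(-5\right) 6 - 408 = -30 - 408 = -438$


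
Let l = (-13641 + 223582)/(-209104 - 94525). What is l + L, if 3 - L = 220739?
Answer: -67022060885/303629 ≈ -2.2074e+5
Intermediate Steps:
L = -220736 (L = 3 - 1*220739 = 3 - 220739 = -220736)
l = -209941/303629 (l = 209941/(-303629) = 209941*(-1/303629) = -209941/303629 ≈ -0.69144)
l + L = -209941/303629 - 220736 = -67022060885/303629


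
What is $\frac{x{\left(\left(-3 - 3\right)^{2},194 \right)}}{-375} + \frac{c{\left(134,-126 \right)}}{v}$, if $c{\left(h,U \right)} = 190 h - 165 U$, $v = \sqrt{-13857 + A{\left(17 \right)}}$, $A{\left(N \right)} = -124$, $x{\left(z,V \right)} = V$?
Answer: $- \frac{194}{375} - \frac{46250 i \sqrt{13981}}{13981} \approx -0.51733 - 391.15 i$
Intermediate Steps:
$v = i \sqrt{13981}$ ($v = \sqrt{-13857 - 124} = \sqrt{-13981} = i \sqrt{13981} \approx 118.24 i$)
$c{\left(h,U \right)} = - 165 U + 190 h$
$\frac{x{\left(\left(-3 - 3\right)^{2},194 \right)}}{-375} + \frac{c{\left(134,-126 \right)}}{v} = \frac{194}{-375} + \frac{\left(-165\right) \left(-126\right) + 190 \cdot 134}{i \sqrt{13981}} = 194 \left(- \frac{1}{375}\right) + \left(20790 + 25460\right) \left(- \frac{i \sqrt{13981}}{13981}\right) = - \frac{194}{375} + 46250 \left(- \frac{i \sqrt{13981}}{13981}\right) = - \frac{194}{375} - \frac{46250 i \sqrt{13981}}{13981}$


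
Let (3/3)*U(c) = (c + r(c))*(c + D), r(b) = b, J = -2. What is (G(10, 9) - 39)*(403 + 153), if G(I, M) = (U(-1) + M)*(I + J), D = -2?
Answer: 45036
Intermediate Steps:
U(c) = 2*c*(-2 + c) (U(c) = (c + c)*(c - 2) = (2*c)*(-2 + c) = 2*c*(-2 + c))
G(I, M) = (-2 + I)*(6 + M) (G(I, M) = (2*(-1)*(-2 - 1) + M)*(I - 2) = (2*(-1)*(-3) + M)*(-2 + I) = (6 + M)*(-2 + I) = (-2 + I)*(6 + M))
(G(10, 9) - 39)*(403 + 153) = ((-12 - 2*9 + 6*10 + 10*9) - 39)*(403 + 153) = ((-12 - 18 + 60 + 90) - 39)*556 = (120 - 39)*556 = 81*556 = 45036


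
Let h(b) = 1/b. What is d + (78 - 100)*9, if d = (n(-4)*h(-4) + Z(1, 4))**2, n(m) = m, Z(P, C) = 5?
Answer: -162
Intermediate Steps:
d = 36 (d = (-4/(-4) + 5)**2 = (-4*(-1/4) + 5)**2 = (1 + 5)**2 = 6**2 = 36)
d + (78 - 100)*9 = 36 + (78 - 100)*9 = 36 - 22*9 = 36 - 198 = -162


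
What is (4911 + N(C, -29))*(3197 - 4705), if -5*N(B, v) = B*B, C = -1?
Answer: -37027432/5 ≈ -7.4055e+6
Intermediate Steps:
N(B, v) = -B**2/5 (N(B, v) = -B*B/5 = -B**2/5)
(4911 + N(C, -29))*(3197 - 4705) = (4911 - 1/5*(-1)**2)*(3197 - 4705) = (4911 - 1/5*1)*(-1508) = (4911 - 1/5)*(-1508) = (24554/5)*(-1508) = -37027432/5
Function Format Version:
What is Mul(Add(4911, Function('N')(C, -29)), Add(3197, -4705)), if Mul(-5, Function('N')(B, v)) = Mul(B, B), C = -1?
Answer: Rational(-37027432, 5) ≈ -7.4055e+6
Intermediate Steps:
Function('N')(B, v) = Mul(Rational(-1, 5), Pow(B, 2)) (Function('N')(B, v) = Mul(Rational(-1, 5), Mul(B, B)) = Mul(Rational(-1, 5), Pow(B, 2)))
Mul(Add(4911, Function('N')(C, -29)), Add(3197, -4705)) = Mul(Add(4911, Mul(Rational(-1, 5), Pow(-1, 2))), Add(3197, -4705)) = Mul(Add(4911, Mul(Rational(-1, 5), 1)), -1508) = Mul(Add(4911, Rational(-1, 5)), -1508) = Mul(Rational(24554, 5), -1508) = Rational(-37027432, 5)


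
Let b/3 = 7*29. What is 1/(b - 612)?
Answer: -1/3 ≈ -0.33333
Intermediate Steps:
b = 609 (b = 3*(7*29) = 3*203 = 609)
1/(b - 612) = 1/(609 - 612) = 1/(-3) = -1/3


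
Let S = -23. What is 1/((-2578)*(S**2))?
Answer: -1/1363762 ≈ -7.3327e-7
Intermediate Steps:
1/((-2578)*(S**2)) = 1/((-2578)*((-23)**2)) = -1/2578/529 = -1/2578*1/529 = -1/1363762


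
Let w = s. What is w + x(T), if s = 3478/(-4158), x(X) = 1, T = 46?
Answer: 340/2079 ≈ 0.16354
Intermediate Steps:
s = -1739/2079 (s = 3478*(-1/4158) = -1739/2079 ≈ -0.83646)
w = -1739/2079 ≈ -0.83646
w + x(T) = -1739/2079 + 1 = 340/2079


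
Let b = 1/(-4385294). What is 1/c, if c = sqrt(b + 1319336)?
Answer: sqrt(2819099035798824578)/1928558748261 ≈ 0.00087061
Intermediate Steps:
b = -1/4385294 ≈ -2.2803e-7
c = 3*sqrt(2819099035798824578)/4385294 (c = sqrt(-1/4385294 + 1319336) = sqrt(5785676244783/4385294) = 3*sqrt(2819099035798824578)/4385294 ≈ 1148.6)
1/c = 1/(3*sqrt(2819099035798824578)/4385294) = sqrt(2819099035798824578)/1928558748261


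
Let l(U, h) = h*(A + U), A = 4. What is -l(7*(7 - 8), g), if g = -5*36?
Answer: -540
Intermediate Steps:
g = -180
l(U, h) = h*(4 + U)
-l(7*(7 - 8), g) = -(-180)*(4 + 7*(7 - 8)) = -(-180)*(4 + 7*(-1)) = -(-180)*(4 - 7) = -(-180)*(-3) = -1*540 = -540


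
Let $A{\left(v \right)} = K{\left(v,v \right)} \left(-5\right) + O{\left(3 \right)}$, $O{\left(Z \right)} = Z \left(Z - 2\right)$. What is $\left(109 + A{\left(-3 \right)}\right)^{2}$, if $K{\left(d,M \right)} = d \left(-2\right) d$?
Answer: $40804$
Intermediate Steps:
$K{\left(d,M \right)} = - 2 d^{2}$ ($K{\left(d,M \right)} = - 2 d d = - 2 d^{2}$)
$O{\left(Z \right)} = Z \left(-2 + Z\right)$
$A{\left(v \right)} = 3 + 10 v^{2}$ ($A{\left(v \right)} = - 2 v^{2} \left(-5\right) + 3 \left(-2 + 3\right) = 10 v^{2} + 3 \cdot 1 = 10 v^{2} + 3 = 3 + 10 v^{2}$)
$\left(109 + A{\left(-3 \right)}\right)^{2} = \left(109 + \left(3 + 10 \left(-3\right)^{2}\right)\right)^{2} = \left(109 + \left(3 + 10 \cdot 9\right)\right)^{2} = \left(109 + \left(3 + 90\right)\right)^{2} = \left(109 + 93\right)^{2} = 202^{2} = 40804$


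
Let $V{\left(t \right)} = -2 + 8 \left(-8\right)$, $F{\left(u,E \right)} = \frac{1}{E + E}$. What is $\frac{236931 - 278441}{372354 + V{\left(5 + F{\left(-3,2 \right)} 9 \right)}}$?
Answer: $- \frac{2965}{26592} \approx -0.1115$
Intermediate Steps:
$F{\left(u,E \right)} = \frac{1}{2 E}$
$V{\left(t \right)} = -66$ ($V{\left(t \right)} = -2 - 64 = -66$)
$\frac{236931 - 278441}{372354 + V{\left(5 + F{\left(-3,2 \right)} 9 \right)}} = \frac{236931 - 278441}{372354 - 66} = - \frac{41510}{372288} = \left(-41510\right) \frac{1}{372288} = - \frac{2965}{26592}$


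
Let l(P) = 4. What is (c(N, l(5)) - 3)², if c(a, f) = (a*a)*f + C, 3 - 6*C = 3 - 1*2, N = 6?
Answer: 179776/9 ≈ 19975.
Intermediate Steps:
C = ⅓ (C = ½ - (3 - 1*2)/6 = ½ - (3 - 2)/6 = ½ - ⅙*1 = ½ - ⅙ = ⅓ ≈ 0.33333)
c(a, f) = ⅓ + f*a² (c(a, f) = (a*a)*f + ⅓ = a²*f + ⅓ = f*a² + ⅓ = ⅓ + f*a²)
(c(N, l(5)) - 3)² = ((⅓ + 4*6²) - 3)² = ((⅓ + 4*36) - 3)² = ((⅓ + 144) - 3)² = (433/3 - 3)² = (424/3)² = 179776/9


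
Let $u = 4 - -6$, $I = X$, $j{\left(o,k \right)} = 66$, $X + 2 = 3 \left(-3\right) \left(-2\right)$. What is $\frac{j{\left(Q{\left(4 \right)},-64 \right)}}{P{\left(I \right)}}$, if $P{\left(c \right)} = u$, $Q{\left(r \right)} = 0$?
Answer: $\frac{33}{5} \approx 6.6$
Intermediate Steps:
$X = 16$ ($X = -2 + 3 \left(-3\right) \left(-2\right) = -2 - -18 = -2 + 18 = 16$)
$I = 16$
$u = 10$ ($u = 4 + 6 = 10$)
$P{\left(c \right)} = 10$
$\frac{j{\left(Q{\left(4 \right)},-64 \right)}}{P{\left(I \right)}} = \frac{66}{10} = 66 \cdot \frac{1}{10} = \frac{33}{5}$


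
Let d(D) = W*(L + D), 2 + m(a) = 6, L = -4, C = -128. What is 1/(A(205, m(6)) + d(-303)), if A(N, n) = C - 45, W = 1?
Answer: -1/480 ≈ -0.0020833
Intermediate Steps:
m(a) = 4 (m(a) = -2 + 6 = 4)
A(N, n) = -173 (A(N, n) = -128 - 45 = -173)
d(D) = -4 + D (d(D) = 1*(-4 + D) = -4 + D)
1/(A(205, m(6)) + d(-303)) = 1/(-173 + (-4 - 303)) = 1/(-173 - 307) = 1/(-480) = -1/480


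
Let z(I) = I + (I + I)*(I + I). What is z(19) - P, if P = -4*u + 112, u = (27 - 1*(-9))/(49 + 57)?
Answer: 71675/53 ≈ 1352.4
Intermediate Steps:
u = 18/53 (u = (27 + 9)/106 = 36*(1/106) = 18/53 ≈ 0.33962)
z(I) = I + 4*I² (z(I) = I + (2*I)*(2*I) = I + 4*I²)
P = 5864/53 (P = -4*18/53 + 112 = -72/53 + 112 = 5864/53 ≈ 110.64)
z(19) - P = 19*(1 + 4*19) - 1*5864/53 = 19*(1 + 76) - 5864/53 = 19*77 - 5864/53 = 1463 - 5864/53 = 71675/53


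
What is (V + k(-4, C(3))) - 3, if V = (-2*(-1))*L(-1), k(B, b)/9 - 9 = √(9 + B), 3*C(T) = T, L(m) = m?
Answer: 76 + 9*√5 ≈ 96.125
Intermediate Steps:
C(T) = T/3
k(B, b) = 81 + 9*√(9 + B)
V = -2 (V = -2*(-1)*(-1) = 2*(-1) = -2)
(V + k(-4, C(3))) - 3 = (-2 + (81 + 9*√(9 - 4))) - 3 = (-2 + (81 + 9*√5)) - 3 = (79 + 9*√5) - 3 = 76 + 9*√5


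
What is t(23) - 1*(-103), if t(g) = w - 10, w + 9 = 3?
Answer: 87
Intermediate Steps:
w = -6 (w = -9 + 3 = -6)
t(g) = -16 (t(g) = -6 - 10 = -16)
t(23) - 1*(-103) = -16 - 1*(-103) = -16 + 103 = 87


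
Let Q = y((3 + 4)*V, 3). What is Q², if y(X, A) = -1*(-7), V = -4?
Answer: 49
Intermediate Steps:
y(X, A) = 7
Q = 7
Q² = 7² = 49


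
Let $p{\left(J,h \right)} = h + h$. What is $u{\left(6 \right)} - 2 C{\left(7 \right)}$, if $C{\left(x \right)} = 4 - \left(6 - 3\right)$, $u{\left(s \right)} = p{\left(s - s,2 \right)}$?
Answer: $2$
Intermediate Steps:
$p{\left(J,h \right)} = 2 h$
$u{\left(s \right)} = 4$ ($u{\left(s \right)} = 2 \cdot 2 = 4$)
$C{\left(x \right)} = 1$ ($C{\left(x \right)} = 4 - \left(6 - 3\right) = 4 - 3 = 1$)
$u{\left(6 \right)} - 2 C{\left(7 \right)} = 4 - 2 = 2$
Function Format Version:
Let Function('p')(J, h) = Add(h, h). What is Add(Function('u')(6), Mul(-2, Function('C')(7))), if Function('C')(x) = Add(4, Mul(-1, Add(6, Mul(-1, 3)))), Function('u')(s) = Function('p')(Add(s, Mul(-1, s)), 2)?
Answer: 2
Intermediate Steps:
Function('p')(J, h) = Mul(2, h)
Function('u')(s) = 4 (Function('u')(s) = Mul(2, 2) = 4)
Function('C')(x) = 1 (Function('C')(x) = Add(4, Mul(-1, Add(6, -3))) = Add(4, Mul(-1, 3)) = Add(4, -3) = 1)
Add(Function('u')(6), Mul(-2, Function('C')(7))) = Add(4, Mul(-2, 1)) = Add(4, -2) = 2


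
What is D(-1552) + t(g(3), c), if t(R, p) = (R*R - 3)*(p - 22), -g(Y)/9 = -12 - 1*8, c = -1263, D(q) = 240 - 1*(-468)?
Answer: -41629437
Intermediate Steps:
D(q) = 708 (D(q) = 240 + 468 = 708)
g(Y) = 180 (g(Y) = -9*(-12 - 1*8) = -9*(-12 - 8) = -9*(-20) = 180)
t(R, p) = (-22 + p)*(-3 + R**2) (t(R, p) = (R**2 - 3)*(-22 + p) = (-3 + R**2)*(-22 + p) = (-22 + p)*(-3 + R**2))
D(-1552) + t(g(3), c) = 708 + (66 - 22*180**2 - 3*(-1263) - 1263*180**2) = 708 + (66 - 22*32400 + 3789 - 1263*32400) = 708 + (66 - 712800 + 3789 - 40921200) = 708 - 41630145 = -41629437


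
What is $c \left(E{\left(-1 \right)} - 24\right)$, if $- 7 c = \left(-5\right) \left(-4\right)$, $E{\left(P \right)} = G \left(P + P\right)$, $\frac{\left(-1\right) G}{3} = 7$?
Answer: $- \frac{360}{7} \approx -51.429$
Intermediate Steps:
$G = -21$ ($G = \left(-3\right) 7 = -21$)
$E{\left(P \right)} = - 42 P$ ($E{\left(P \right)} = - 21 \left(P + P\right) = - 21 \cdot 2 P = - 42 P$)
$c = - \frac{20}{7}$ ($c = - \frac{\left(-5\right) \left(-4\right)}{7} = \left(- \frac{1}{7}\right) 20 = - \frac{20}{7} \approx -2.8571$)
$c \left(E{\left(-1 \right)} - 24\right) = - \frac{20 \left(\left(-42\right) \left(-1\right) - 24\right)}{7} = - \frac{20 \left(42 - 24\right)}{7} = \left(- \frac{20}{7}\right) 18 = - \frac{360}{7}$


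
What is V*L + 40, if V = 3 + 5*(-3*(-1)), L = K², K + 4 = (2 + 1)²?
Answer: 490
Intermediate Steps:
K = 5 (K = -4 + (2 + 1)² = -4 + 3² = -4 + 9 = 5)
L = 25 (L = 5² = 25)
V = 18 (V = 3 + 5*3 = 3 + 15 = 18)
V*L + 40 = 18*25 + 40 = 450 + 40 = 490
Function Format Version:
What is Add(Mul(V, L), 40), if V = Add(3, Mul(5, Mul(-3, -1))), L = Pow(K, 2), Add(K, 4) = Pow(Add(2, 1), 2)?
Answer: 490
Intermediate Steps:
K = 5 (K = Add(-4, Pow(Add(2, 1), 2)) = Add(-4, Pow(3, 2)) = Add(-4, 9) = 5)
L = 25 (L = Pow(5, 2) = 25)
V = 18 (V = Add(3, Mul(5, 3)) = Add(3, 15) = 18)
Add(Mul(V, L), 40) = Add(Mul(18, 25), 40) = Add(450, 40) = 490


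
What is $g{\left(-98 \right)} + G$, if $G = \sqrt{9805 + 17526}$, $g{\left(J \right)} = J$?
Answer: $-98 + \sqrt{27331} \approx 67.321$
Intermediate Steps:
$G = \sqrt{27331} \approx 165.32$
$g{\left(-98 \right)} + G = -98 + \sqrt{27331}$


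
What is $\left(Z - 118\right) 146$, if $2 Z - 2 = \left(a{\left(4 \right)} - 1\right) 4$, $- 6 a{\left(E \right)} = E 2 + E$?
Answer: $-17958$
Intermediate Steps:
$a{\left(E \right)} = - \frac{E}{2}$ ($a{\left(E \right)} = - \frac{E 2 + E}{6} = - \frac{2 E + E}{6} = - \frac{3 E}{6} = - \frac{E}{2}$)
$Z = -5$ ($Z = 1 + \frac{\left(\left(- \frac{1}{2}\right) 4 - 1\right) 4}{2} = 1 + \frac{\left(-2 - 1\right) 4}{2} = 1 + \frac{\left(-3\right) 4}{2} = 1 + \frac{1}{2} \left(-12\right) = 1 - 6 = -5$)
$\left(Z - 118\right) 146 = \left(-5 - 118\right) 146 = \left(-123\right) 146 = -17958$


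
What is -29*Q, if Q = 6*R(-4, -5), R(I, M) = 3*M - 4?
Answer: 3306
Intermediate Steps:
R(I, M) = -4 + 3*M
Q = -114 (Q = 6*(-4 + 3*(-5)) = 6*(-4 - 15) = 6*(-19) = -114)
-29*Q = -29*(-114) = 3306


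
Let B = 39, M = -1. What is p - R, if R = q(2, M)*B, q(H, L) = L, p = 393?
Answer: 432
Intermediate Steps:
R = -39 (R = -1*39 = -39)
p - R = 393 - 1*(-39) = 393 + 39 = 432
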